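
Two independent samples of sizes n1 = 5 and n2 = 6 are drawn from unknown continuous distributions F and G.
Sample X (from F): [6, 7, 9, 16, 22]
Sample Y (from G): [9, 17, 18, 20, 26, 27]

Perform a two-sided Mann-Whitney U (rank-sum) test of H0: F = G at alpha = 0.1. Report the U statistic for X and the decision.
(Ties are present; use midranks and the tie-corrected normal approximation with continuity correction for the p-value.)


Step 1: Combine and sort all 11 observations; assign midranks.
sorted (value, group): (6,X), (7,X), (9,X), (9,Y), (16,X), (17,Y), (18,Y), (20,Y), (22,X), (26,Y), (27,Y)
ranks: 6->1, 7->2, 9->3.5, 9->3.5, 16->5, 17->6, 18->7, 20->8, 22->9, 26->10, 27->11
Step 2: Rank sum for X: R1 = 1 + 2 + 3.5 + 5 + 9 = 20.5.
Step 3: U_X = R1 - n1(n1+1)/2 = 20.5 - 5*6/2 = 20.5 - 15 = 5.5.
       U_Y = n1*n2 - U_X = 30 - 5.5 = 24.5.
Step 4: Ties are present, so use the tie-corrected normal approximation (with continuity correction) for the p-value.
Step 5: p-value = 0.099576; compare to alpha = 0.1. reject H0.

U_X = 5.5, p = 0.099576, reject H0 at alpha = 0.1.


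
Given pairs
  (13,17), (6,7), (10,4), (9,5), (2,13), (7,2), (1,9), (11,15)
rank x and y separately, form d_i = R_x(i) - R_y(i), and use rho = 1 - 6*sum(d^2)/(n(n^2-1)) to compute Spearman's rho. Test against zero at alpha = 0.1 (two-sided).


Step 1: Rank x and y separately (midranks; no ties here).
rank(x): 13->8, 6->3, 10->6, 9->5, 2->2, 7->4, 1->1, 11->7
rank(y): 17->8, 7->4, 4->2, 5->3, 13->6, 2->1, 9->5, 15->7
Step 2: d_i = R_x(i) - R_y(i); compute d_i^2.
  (8-8)^2=0, (3-4)^2=1, (6-2)^2=16, (5-3)^2=4, (2-6)^2=16, (4-1)^2=9, (1-5)^2=16, (7-7)^2=0
sum(d^2) = 62.
Step 3: rho = 1 - 6*62 / (8*(8^2 - 1)) = 1 - 372/504 = 0.261905.
Step 4: Under H0, t = rho * sqrt((n-2)/(1-rho^2)) = 0.6647 ~ t(6).
Step 5: Two-sided p-value from the t-distribution with 6 df = 0.530923.
Step 6: alpha = 0.1. fail to reject H0.

rho = 0.2619, p = 0.530923, fail to reject H0 at alpha = 0.1.


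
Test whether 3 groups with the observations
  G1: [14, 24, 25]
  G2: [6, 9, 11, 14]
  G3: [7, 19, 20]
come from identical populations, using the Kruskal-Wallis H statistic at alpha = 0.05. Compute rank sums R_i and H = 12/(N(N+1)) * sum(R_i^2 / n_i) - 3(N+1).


Step 1: Combine all N = 10 observations and assign midranks.
sorted (value, group, rank): (6,G2,1), (7,G3,2), (9,G2,3), (11,G2,4), (14,G1,5.5), (14,G2,5.5), (19,G3,7), (20,G3,8), (24,G1,9), (25,G1,10)
Step 2: Sum ranks within each group.
R_1 = 24.5 (n_1 = 3)
R_2 = 13.5 (n_2 = 4)
R_3 = 17 (n_3 = 3)
Step 3: H = 12/(N(N+1)) * sum(R_i^2/n_i) - 3(N+1)
     = 12/(10*11) * (24.5^2/3 + 13.5^2/4 + 17^2/3) - 3*11
     = 0.109091 * 341.979 - 33
     = 4.306818.
Step 4: Ties present; correction factor C = 1 - 6/(10^3 - 10) = 0.993939. Corrected H = 4.306818 / 0.993939 = 4.333079.
Step 5: Under H0, H ~ chi^2(2); p-value = 0.114573.
Step 6: alpha = 0.05. fail to reject H0.

H = 4.3331, df = 2, p = 0.114573, fail to reject H0.


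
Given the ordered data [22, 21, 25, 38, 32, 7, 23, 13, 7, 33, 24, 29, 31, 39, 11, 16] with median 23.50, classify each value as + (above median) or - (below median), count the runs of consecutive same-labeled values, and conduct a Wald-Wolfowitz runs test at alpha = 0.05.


Step 1: Compute median = 23.50; label A = above, B = below.
Labels in order: BBAAABBBBAAAAABB  (n_A = 8, n_B = 8)
Step 2: Count runs R = 5.
Step 3: Under H0 (random ordering), E[R] = 2*n_A*n_B/(n_A+n_B) + 1 = 2*8*8/16 + 1 = 9.0000.
        Var[R] = 2*n_A*n_B*(2*n_A*n_B - n_A - n_B) / ((n_A+n_B)^2 * (n_A+n_B-1)) = 14336/3840 = 3.7333.
        SD[R] = 1.9322.
Step 4: Continuity-corrected z = (R + 0.5 - E[R]) / SD[R] = (5 + 0.5 - 9.0000) / 1.9322 = -1.8114.
Step 5: Two-sided p-value via normal approximation = 2*(1 - Phi(|z|)) = 0.070076.
Step 6: alpha = 0.05. fail to reject H0.

R = 5, z = -1.8114, p = 0.070076, fail to reject H0.


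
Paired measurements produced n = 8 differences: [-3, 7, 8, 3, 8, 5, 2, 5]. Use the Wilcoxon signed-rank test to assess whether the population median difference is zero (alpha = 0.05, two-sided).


Step 1: Drop any zero differences (none here) and take |d_i|.
|d| = [3, 7, 8, 3, 8, 5, 2, 5]
Step 2: Midrank |d_i| (ties get averaged ranks).
ranks: |3|->2.5, |7|->6, |8|->7.5, |3|->2.5, |8|->7.5, |5|->4.5, |2|->1, |5|->4.5
Step 3: Attach original signs; sum ranks with positive sign and with negative sign.
W+ = 6 + 7.5 + 2.5 + 7.5 + 4.5 + 1 + 4.5 = 33.5
W- = 2.5 = 2.5
(Check: W+ + W- = 36 should equal n(n+1)/2 = 36.)
Step 4: Test statistic W = min(W+, W-) = 2.5.
Step 5: Ties in |d|, so use the tie-corrected normal approximation.
        E[W] = n(n+1)/4 = 8*9/4 = 18.
        Tie groups: |d|=3 (t=2), |d|=5 (t=2), |d|=8 (t=2); sum(t^3 - t) = 18.
        Var[W] = n(n+1)(2n+1)/24 - sum(t^3-t)/48 = 1224/24 - 18/48 = 50.625.
        z = (W - E[W]) / sqrt(Var[W]) = (2.5 - 18) / 7.1151 = -2.1785.
        Two-sided p = 2*Phi(z) = 0.029372.
Step 6: alpha = 0.05. reject H0.

W+ = 33.5, W- = 2.5, W = min = 2.5, p = 0.029372, reject H0.


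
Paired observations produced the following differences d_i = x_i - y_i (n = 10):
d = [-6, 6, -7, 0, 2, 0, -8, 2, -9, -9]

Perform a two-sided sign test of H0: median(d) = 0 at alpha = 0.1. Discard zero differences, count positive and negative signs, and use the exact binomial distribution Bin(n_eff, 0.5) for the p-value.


Step 1: Discard zero differences. Original n = 10; n_eff = number of nonzero differences = 8.
Nonzero differences (with sign): -6, +6, -7, +2, -8, +2, -9, -9
Step 2: Count signs: positive = 3, negative = 5.
Step 3: Under H0: P(positive) = 0.5, so the number of positives S ~ Bin(8, 0.5).
Step 4: Two-sided exact p-value = sum of Bin(8,0.5) probabilities at or below the observed probability = 0.726562.
Step 5: alpha = 0.1. fail to reject H0.

n_eff = 8, pos = 3, neg = 5, p = 0.726562, fail to reject H0.


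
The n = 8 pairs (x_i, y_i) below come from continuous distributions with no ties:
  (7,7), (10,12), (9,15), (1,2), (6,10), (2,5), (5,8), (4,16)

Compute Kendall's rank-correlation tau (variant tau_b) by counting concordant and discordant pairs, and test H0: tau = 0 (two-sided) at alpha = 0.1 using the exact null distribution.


Step 1: Enumerate the 28 unordered pairs (i,j) with i<j and classify each by sign(x_j-x_i) * sign(y_j-y_i).
  (1,2):dx=+3,dy=+5->C; (1,3):dx=+2,dy=+8->C; (1,4):dx=-6,dy=-5->C; (1,5):dx=-1,dy=+3->D
  (1,6):dx=-5,dy=-2->C; (1,7):dx=-2,dy=+1->D; (1,8):dx=-3,dy=+9->D; (2,3):dx=-1,dy=+3->D
  (2,4):dx=-9,dy=-10->C; (2,5):dx=-4,dy=-2->C; (2,6):dx=-8,dy=-7->C; (2,7):dx=-5,dy=-4->C
  (2,8):dx=-6,dy=+4->D; (3,4):dx=-8,dy=-13->C; (3,5):dx=-3,dy=-5->C; (3,6):dx=-7,dy=-10->C
  (3,7):dx=-4,dy=-7->C; (3,8):dx=-5,dy=+1->D; (4,5):dx=+5,dy=+8->C; (4,6):dx=+1,dy=+3->C
  (4,7):dx=+4,dy=+6->C; (4,8):dx=+3,dy=+14->C; (5,6):dx=-4,dy=-5->C; (5,7):dx=-1,dy=-2->C
  (5,8):dx=-2,dy=+6->D; (6,7):dx=+3,dy=+3->C; (6,8):dx=+2,dy=+11->C; (7,8):dx=-1,dy=+8->D
Step 2: C = 20, D = 8, total pairs = 28.
Step 3: tau = (C - D)/(n(n-1)/2) = (20 - 8)/28 = 0.428571.
Step 4: Exact two-sided p-value (enumerate n! = 40320 permutations of y under H0): p = 0.178869.
Step 5: alpha = 0.1. fail to reject H0.

tau_b = 0.4286 (C=20, D=8), p = 0.178869, fail to reject H0.


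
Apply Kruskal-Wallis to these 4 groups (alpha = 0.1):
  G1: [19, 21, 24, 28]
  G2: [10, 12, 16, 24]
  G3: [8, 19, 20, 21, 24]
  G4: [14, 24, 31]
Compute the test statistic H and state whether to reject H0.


Step 1: Combine all N = 16 observations and assign midranks.
sorted (value, group, rank): (8,G3,1), (10,G2,2), (12,G2,3), (14,G4,4), (16,G2,5), (19,G1,6.5), (19,G3,6.5), (20,G3,8), (21,G1,9.5), (21,G3,9.5), (24,G1,12.5), (24,G2,12.5), (24,G3,12.5), (24,G4,12.5), (28,G1,15), (31,G4,16)
Step 2: Sum ranks within each group.
R_1 = 43.5 (n_1 = 4)
R_2 = 22.5 (n_2 = 4)
R_3 = 37.5 (n_3 = 5)
R_4 = 32.5 (n_4 = 3)
Step 3: H = 12/(N(N+1)) * sum(R_i^2/n_i) - 3(N+1)
     = 12/(16*17) * (43.5^2/4 + 22.5^2/4 + 37.5^2/5 + 32.5^2/3) - 3*17
     = 0.044118 * 1232.96 - 51
     = 3.395221.
Step 4: Ties present; correction factor C = 1 - 72/(16^3 - 16) = 0.982353. Corrected H = 3.395221 / 0.982353 = 3.456213.
Step 5: Under H0, H ~ chi^2(3); p-value = 0.326486.
Step 6: alpha = 0.1. fail to reject H0.

H = 3.4562, df = 3, p = 0.326486, fail to reject H0.


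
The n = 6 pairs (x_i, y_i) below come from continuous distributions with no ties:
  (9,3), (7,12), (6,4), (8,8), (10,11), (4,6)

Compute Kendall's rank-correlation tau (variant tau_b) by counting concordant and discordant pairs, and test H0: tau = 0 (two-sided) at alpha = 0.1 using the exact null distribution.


Step 1: Enumerate the 15 unordered pairs (i,j) with i<j and classify each by sign(x_j-x_i) * sign(y_j-y_i).
  (1,2):dx=-2,dy=+9->D; (1,3):dx=-3,dy=+1->D; (1,4):dx=-1,dy=+5->D; (1,5):dx=+1,dy=+8->C
  (1,6):dx=-5,dy=+3->D; (2,3):dx=-1,dy=-8->C; (2,4):dx=+1,dy=-4->D; (2,5):dx=+3,dy=-1->D
  (2,6):dx=-3,dy=-6->C; (3,4):dx=+2,dy=+4->C; (3,5):dx=+4,dy=+7->C; (3,6):dx=-2,dy=+2->D
  (4,5):dx=+2,dy=+3->C; (4,6):dx=-4,dy=-2->C; (5,6):dx=-6,dy=-5->C
Step 2: C = 8, D = 7, total pairs = 15.
Step 3: tau = (C - D)/(n(n-1)/2) = (8 - 7)/15 = 0.066667.
Step 4: Exact two-sided p-value (enumerate n! = 720 permutations of y under H0): p = 1.000000.
Step 5: alpha = 0.1. fail to reject H0.

tau_b = 0.0667 (C=8, D=7), p = 1.000000, fail to reject H0.


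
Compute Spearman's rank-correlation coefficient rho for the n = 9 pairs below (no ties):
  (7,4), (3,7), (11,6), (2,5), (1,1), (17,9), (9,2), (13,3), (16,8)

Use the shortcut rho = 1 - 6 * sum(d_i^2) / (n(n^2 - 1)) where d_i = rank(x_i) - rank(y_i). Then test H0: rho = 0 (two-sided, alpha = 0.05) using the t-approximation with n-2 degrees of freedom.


Step 1: Rank x and y separately (midranks; no ties here).
rank(x): 7->4, 3->3, 11->6, 2->2, 1->1, 17->9, 9->5, 13->7, 16->8
rank(y): 4->4, 7->7, 6->6, 5->5, 1->1, 9->9, 2->2, 3->3, 8->8
Step 2: d_i = R_x(i) - R_y(i); compute d_i^2.
  (4-4)^2=0, (3-7)^2=16, (6-6)^2=0, (2-5)^2=9, (1-1)^2=0, (9-9)^2=0, (5-2)^2=9, (7-3)^2=16, (8-8)^2=0
sum(d^2) = 50.
Step 3: rho = 1 - 6*50 / (9*(9^2 - 1)) = 1 - 300/720 = 0.583333.
Step 4: Under H0, t = rho * sqrt((n-2)/(1-rho^2)) = 1.9001 ~ t(7).
Step 5: Two-sided p-value from the t-distribution with 7 df = 0.099186.
Step 6: alpha = 0.05. fail to reject H0.

rho = 0.5833, p = 0.099186, fail to reject H0 at alpha = 0.05.


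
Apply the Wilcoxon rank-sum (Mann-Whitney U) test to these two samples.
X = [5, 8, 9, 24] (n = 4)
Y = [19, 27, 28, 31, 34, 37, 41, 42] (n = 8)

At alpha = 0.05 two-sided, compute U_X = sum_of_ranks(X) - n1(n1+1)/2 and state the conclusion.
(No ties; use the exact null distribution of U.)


Step 1: Combine and sort all 12 observations; assign midranks.
sorted (value, group): (5,X), (8,X), (9,X), (19,Y), (24,X), (27,Y), (28,Y), (31,Y), (34,Y), (37,Y), (41,Y), (42,Y)
ranks: 5->1, 8->2, 9->3, 19->4, 24->5, 27->6, 28->7, 31->8, 34->9, 37->10, 41->11, 42->12
Step 2: Rank sum for X: R1 = 1 + 2 + 3 + 5 = 11.
Step 3: U_X = R1 - n1(n1+1)/2 = 11 - 4*5/2 = 11 - 10 = 1.
       U_Y = n1*n2 - U_X = 32 - 1 = 31.
Step 4: No ties, so the exact null distribution of U (based on enumerating the C(12,4) = 495 equally likely rank assignments) gives the two-sided p-value.
Step 5: p-value = 0.008081; compare to alpha = 0.05. reject H0.

U_X = 1, p = 0.008081, reject H0 at alpha = 0.05.


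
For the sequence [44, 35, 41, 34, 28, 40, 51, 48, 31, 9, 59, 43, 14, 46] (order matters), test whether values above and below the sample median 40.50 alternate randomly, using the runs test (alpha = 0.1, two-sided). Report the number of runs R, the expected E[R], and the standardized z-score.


Step 1: Compute median = 40.50; label A = above, B = below.
Labels in order: ABABBBAABBAABA  (n_A = 7, n_B = 7)
Step 2: Count runs R = 9.
Step 3: Under H0 (random ordering), E[R] = 2*n_A*n_B/(n_A+n_B) + 1 = 2*7*7/14 + 1 = 8.0000.
        Var[R] = 2*n_A*n_B*(2*n_A*n_B - n_A - n_B) / ((n_A+n_B)^2 * (n_A+n_B-1)) = 8232/2548 = 3.2308.
        SD[R] = 1.7974.
Step 4: Continuity-corrected z = (R - 0.5 - E[R]) / SD[R] = (9 - 0.5 - 8.0000) / 1.7974 = 0.2782.
Step 5: Two-sided p-value via normal approximation = 2*(1 - Phi(|z|)) = 0.780879.
Step 6: alpha = 0.1. fail to reject H0.

R = 9, z = 0.2782, p = 0.780879, fail to reject H0.


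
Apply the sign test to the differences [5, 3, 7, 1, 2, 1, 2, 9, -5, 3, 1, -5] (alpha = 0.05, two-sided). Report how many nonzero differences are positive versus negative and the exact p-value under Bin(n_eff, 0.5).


Step 1: Discard zero differences. Original n = 12; n_eff = number of nonzero differences = 12.
Nonzero differences (with sign): +5, +3, +7, +1, +2, +1, +2, +9, -5, +3, +1, -5
Step 2: Count signs: positive = 10, negative = 2.
Step 3: Under H0: P(positive) = 0.5, so the number of positives S ~ Bin(12, 0.5).
Step 4: Two-sided exact p-value = sum of Bin(12,0.5) probabilities at or below the observed probability = 0.038574.
Step 5: alpha = 0.05. reject H0.

n_eff = 12, pos = 10, neg = 2, p = 0.038574, reject H0.


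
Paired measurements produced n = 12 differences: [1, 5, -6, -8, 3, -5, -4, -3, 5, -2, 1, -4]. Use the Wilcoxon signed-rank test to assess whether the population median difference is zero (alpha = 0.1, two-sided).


Step 1: Drop any zero differences (none here) and take |d_i|.
|d| = [1, 5, 6, 8, 3, 5, 4, 3, 5, 2, 1, 4]
Step 2: Midrank |d_i| (ties get averaged ranks).
ranks: |1|->1.5, |5|->9, |6|->11, |8|->12, |3|->4.5, |5|->9, |4|->6.5, |3|->4.5, |5|->9, |2|->3, |1|->1.5, |4|->6.5
Step 3: Attach original signs; sum ranks with positive sign and with negative sign.
W+ = 1.5 + 9 + 4.5 + 9 + 1.5 = 25.5
W- = 11 + 12 + 9 + 6.5 + 4.5 + 3 + 6.5 = 52.5
(Check: W+ + W- = 78 should equal n(n+1)/2 = 78.)
Step 4: Test statistic W = min(W+, W-) = 25.5.
Step 5: Ties in |d|, so use the tie-corrected normal approximation.
        E[W] = n(n+1)/4 = 12*13/4 = 39.
        Tie groups: |d|=1 (t=2), |d|=3 (t=2), |d|=4 (t=2), |d|=5 (t=3); sum(t^3 - t) = 42.
        Var[W] = n(n+1)(2n+1)/24 - sum(t^3-t)/48 = 3900/24 - 42/48 = 161.625.
        z = (W - E[W]) / sqrt(Var[W]) = (25.5 - 39) / 12.7132 = -1.0619.
        Two-sided p = 2*Phi(z) = 0.288286.
Step 6: alpha = 0.1. fail to reject H0.

W+ = 25.5, W- = 52.5, W = min = 25.5, p = 0.288286, fail to reject H0.


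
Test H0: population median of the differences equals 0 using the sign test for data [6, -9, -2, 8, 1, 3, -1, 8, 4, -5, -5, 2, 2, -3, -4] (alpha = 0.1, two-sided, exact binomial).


Step 1: Discard zero differences. Original n = 15; n_eff = number of nonzero differences = 15.
Nonzero differences (with sign): +6, -9, -2, +8, +1, +3, -1, +8, +4, -5, -5, +2, +2, -3, -4
Step 2: Count signs: positive = 8, negative = 7.
Step 3: Under H0: P(positive) = 0.5, so the number of positives S ~ Bin(15, 0.5).
Step 4: Two-sided exact p-value = sum of Bin(15,0.5) probabilities at or below the observed probability = 1.000000.
Step 5: alpha = 0.1. fail to reject H0.

n_eff = 15, pos = 8, neg = 7, p = 1.000000, fail to reject H0.


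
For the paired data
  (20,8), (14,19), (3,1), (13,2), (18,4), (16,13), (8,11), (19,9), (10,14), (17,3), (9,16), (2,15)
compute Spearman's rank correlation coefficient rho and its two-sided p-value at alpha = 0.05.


Step 1: Rank x and y separately (midranks; no ties here).
rank(x): 20->12, 14->7, 3->2, 13->6, 18->10, 16->8, 8->3, 19->11, 10->5, 17->9, 9->4, 2->1
rank(y): 8->5, 19->12, 1->1, 2->2, 4->4, 13->8, 11->7, 9->6, 14->9, 3->3, 16->11, 15->10
Step 2: d_i = R_x(i) - R_y(i); compute d_i^2.
  (12-5)^2=49, (7-12)^2=25, (2-1)^2=1, (6-2)^2=16, (10-4)^2=36, (8-8)^2=0, (3-7)^2=16, (11-6)^2=25, (5-9)^2=16, (9-3)^2=36, (4-11)^2=49, (1-10)^2=81
sum(d^2) = 350.
Step 3: rho = 1 - 6*350 / (12*(12^2 - 1)) = 1 - 2100/1716 = -0.223776.
Step 4: Under H0, t = rho * sqrt((n-2)/(1-rho^2)) = -0.7261 ~ t(10).
Step 5: Two-sided p-value from the t-distribution with 10 df = 0.484452.
Step 6: alpha = 0.05. fail to reject H0.

rho = -0.2238, p = 0.484452, fail to reject H0 at alpha = 0.05.


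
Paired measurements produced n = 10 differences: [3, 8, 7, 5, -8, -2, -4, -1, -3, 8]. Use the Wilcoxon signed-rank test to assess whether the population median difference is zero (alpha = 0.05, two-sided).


Step 1: Drop any zero differences (none here) and take |d_i|.
|d| = [3, 8, 7, 5, 8, 2, 4, 1, 3, 8]
Step 2: Midrank |d_i| (ties get averaged ranks).
ranks: |3|->3.5, |8|->9, |7|->7, |5|->6, |8|->9, |2|->2, |4|->5, |1|->1, |3|->3.5, |8|->9
Step 3: Attach original signs; sum ranks with positive sign and with negative sign.
W+ = 3.5 + 9 + 7 + 6 + 9 = 34.5
W- = 9 + 2 + 5 + 1 + 3.5 = 20.5
(Check: W+ + W- = 55 should equal n(n+1)/2 = 55.)
Step 4: Test statistic W = min(W+, W-) = 20.5.
Step 5: Ties in |d|, so use the tie-corrected normal approximation.
        E[W] = n(n+1)/4 = 10*11/4 = 27.5.
        Tie groups: |d|=3 (t=2), |d|=8 (t=3); sum(t^3 - t) = 30.
        Var[W] = n(n+1)(2n+1)/24 - sum(t^3-t)/48 = 2310/24 - 30/48 = 95.625.
        z = (W - E[W]) / sqrt(Var[W]) = (20.5 - 27.5) / 9.7788 = -0.7158.
        Two-sided p = 2*Phi(z) = 0.474094.
Step 6: alpha = 0.05. fail to reject H0.

W+ = 34.5, W- = 20.5, W = min = 20.5, p = 0.474094, fail to reject H0.


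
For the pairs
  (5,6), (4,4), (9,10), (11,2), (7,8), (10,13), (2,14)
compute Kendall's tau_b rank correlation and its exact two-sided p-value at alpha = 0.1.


Step 1: Enumerate the 21 unordered pairs (i,j) with i<j and classify each by sign(x_j-x_i) * sign(y_j-y_i).
  (1,2):dx=-1,dy=-2->C; (1,3):dx=+4,dy=+4->C; (1,4):dx=+6,dy=-4->D; (1,5):dx=+2,dy=+2->C
  (1,6):dx=+5,dy=+7->C; (1,7):dx=-3,dy=+8->D; (2,3):dx=+5,dy=+6->C; (2,4):dx=+7,dy=-2->D
  (2,5):dx=+3,dy=+4->C; (2,6):dx=+6,dy=+9->C; (2,7):dx=-2,dy=+10->D; (3,4):dx=+2,dy=-8->D
  (3,5):dx=-2,dy=-2->C; (3,6):dx=+1,dy=+3->C; (3,7):dx=-7,dy=+4->D; (4,5):dx=-4,dy=+6->D
  (4,6):dx=-1,dy=+11->D; (4,7):dx=-9,dy=+12->D; (5,6):dx=+3,dy=+5->C; (5,7):dx=-5,dy=+6->D
  (6,7):dx=-8,dy=+1->D
Step 2: C = 10, D = 11, total pairs = 21.
Step 3: tau = (C - D)/(n(n-1)/2) = (10 - 11)/21 = -0.047619.
Step 4: Exact two-sided p-value (enumerate n! = 5040 permutations of y under H0): p = 1.000000.
Step 5: alpha = 0.1. fail to reject H0.

tau_b = -0.0476 (C=10, D=11), p = 1.000000, fail to reject H0.


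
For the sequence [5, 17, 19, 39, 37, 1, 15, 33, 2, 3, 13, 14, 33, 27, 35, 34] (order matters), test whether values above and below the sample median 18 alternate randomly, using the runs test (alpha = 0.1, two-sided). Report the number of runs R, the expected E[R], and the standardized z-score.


Step 1: Compute median = 18; label A = above, B = below.
Labels in order: BBAAABBABBBBAAAA  (n_A = 8, n_B = 8)
Step 2: Count runs R = 6.
Step 3: Under H0 (random ordering), E[R] = 2*n_A*n_B/(n_A+n_B) + 1 = 2*8*8/16 + 1 = 9.0000.
        Var[R] = 2*n_A*n_B*(2*n_A*n_B - n_A - n_B) / ((n_A+n_B)^2 * (n_A+n_B-1)) = 14336/3840 = 3.7333.
        SD[R] = 1.9322.
Step 4: Continuity-corrected z = (R + 0.5 - E[R]) / SD[R] = (6 + 0.5 - 9.0000) / 1.9322 = -1.2939.
Step 5: Two-sided p-value via normal approximation = 2*(1 - Phi(|z|)) = 0.195709.
Step 6: alpha = 0.1. fail to reject H0.

R = 6, z = -1.2939, p = 0.195709, fail to reject H0.


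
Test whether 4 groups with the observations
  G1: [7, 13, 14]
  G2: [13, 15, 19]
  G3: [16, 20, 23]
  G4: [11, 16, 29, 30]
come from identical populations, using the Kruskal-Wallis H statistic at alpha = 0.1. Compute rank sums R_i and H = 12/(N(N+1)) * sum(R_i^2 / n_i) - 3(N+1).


Step 1: Combine all N = 13 observations and assign midranks.
sorted (value, group, rank): (7,G1,1), (11,G4,2), (13,G1,3.5), (13,G2,3.5), (14,G1,5), (15,G2,6), (16,G3,7.5), (16,G4,7.5), (19,G2,9), (20,G3,10), (23,G3,11), (29,G4,12), (30,G4,13)
Step 2: Sum ranks within each group.
R_1 = 9.5 (n_1 = 3)
R_2 = 18.5 (n_2 = 3)
R_3 = 28.5 (n_3 = 3)
R_4 = 34.5 (n_4 = 4)
Step 3: H = 12/(N(N+1)) * sum(R_i^2/n_i) - 3(N+1)
     = 12/(13*14) * (9.5^2/3 + 18.5^2/3 + 28.5^2/3 + 34.5^2/4) - 3*14
     = 0.065934 * 712.479 - 42
     = 4.976648.
Step 4: Ties present; correction factor C = 1 - 12/(13^3 - 13) = 0.994505. Corrected H = 4.976648 / 0.994505 = 5.004144.
Step 5: Under H0, H ~ chi^2(3); p-value = 0.171494.
Step 6: alpha = 0.1. fail to reject H0.

H = 5.0041, df = 3, p = 0.171494, fail to reject H0.


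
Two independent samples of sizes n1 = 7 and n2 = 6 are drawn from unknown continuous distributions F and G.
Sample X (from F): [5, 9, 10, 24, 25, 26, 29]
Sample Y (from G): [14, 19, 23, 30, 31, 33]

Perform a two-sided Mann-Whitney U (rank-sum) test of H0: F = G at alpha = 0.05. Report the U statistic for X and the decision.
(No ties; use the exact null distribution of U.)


Step 1: Combine and sort all 13 observations; assign midranks.
sorted (value, group): (5,X), (9,X), (10,X), (14,Y), (19,Y), (23,Y), (24,X), (25,X), (26,X), (29,X), (30,Y), (31,Y), (33,Y)
ranks: 5->1, 9->2, 10->3, 14->4, 19->5, 23->6, 24->7, 25->8, 26->9, 29->10, 30->11, 31->12, 33->13
Step 2: Rank sum for X: R1 = 1 + 2 + 3 + 7 + 8 + 9 + 10 = 40.
Step 3: U_X = R1 - n1(n1+1)/2 = 40 - 7*8/2 = 40 - 28 = 12.
       U_Y = n1*n2 - U_X = 42 - 12 = 30.
Step 4: No ties, so the exact null distribution of U (based on enumerating the C(13,7) = 1716 equally likely rank assignments) gives the two-sided p-value.
Step 5: p-value = 0.234266; compare to alpha = 0.05. fail to reject H0.

U_X = 12, p = 0.234266, fail to reject H0 at alpha = 0.05.


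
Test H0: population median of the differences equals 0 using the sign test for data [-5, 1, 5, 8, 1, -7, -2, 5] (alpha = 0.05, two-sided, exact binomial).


Step 1: Discard zero differences. Original n = 8; n_eff = number of nonzero differences = 8.
Nonzero differences (with sign): -5, +1, +5, +8, +1, -7, -2, +5
Step 2: Count signs: positive = 5, negative = 3.
Step 3: Under H0: P(positive) = 0.5, so the number of positives S ~ Bin(8, 0.5).
Step 4: Two-sided exact p-value = sum of Bin(8,0.5) probabilities at or below the observed probability = 0.726562.
Step 5: alpha = 0.05. fail to reject H0.

n_eff = 8, pos = 5, neg = 3, p = 0.726562, fail to reject H0.


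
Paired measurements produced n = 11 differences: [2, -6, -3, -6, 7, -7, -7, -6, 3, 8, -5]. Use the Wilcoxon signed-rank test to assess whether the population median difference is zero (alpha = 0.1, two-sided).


Step 1: Drop any zero differences (none here) and take |d_i|.
|d| = [2, 6, 3, 6, 7, 7, 7, 6, 3, 8, 5]
Step 2: Midrank |d_i| (ties get averaged ranks).
ranks: |2|->1, |6|->6, |3|->2.5, |6|->6, |7|->9, |7|->9, |7|->9, |6|->6, |3|->2.5, |8|->11, |5|->4
Step 3: Attach original signs; sum ranks with positive sign and with negative sign.
W+ = 1 + 9 + 2.5 + 11 = 23.5
W- = 6 + 2.5 + 6 + 9 + 9 + 6 + 4 = 42.5
(Check: W+ + W- = 66 should equal n(n+1)/2 = 66.)
Step 4: Test statistic W = min(W+, W-) = 23.5.
Step 5: Ties in |d|, so use the tie-corrected normal approximation.
        E[W] = n(n+1)/4 = 11*12/4 = 33.
        Tie groups: |d|=3 (t=2), |d|=6 (t=3), |d|=7 (t=3); sum(t^3 - t) = 54.
        Var[W] = n(n+1)(2n+1)/24 - sum(t^3-t)/48 = 3036/24 - 54/48 = 125.375.
        z = (W - E[W]) / sqrt(Var[W]) = (23.5 - 33) / 11.1971 = -0.8484.
        Two-sided p = 2*Phi(z) = 0.396196.
Step 6: alpha = 0.1. fail to reject H0.

W+ = 23.5, W- = 42.5, W = min = 23.5, p = 0.396196, fail to reject H0.


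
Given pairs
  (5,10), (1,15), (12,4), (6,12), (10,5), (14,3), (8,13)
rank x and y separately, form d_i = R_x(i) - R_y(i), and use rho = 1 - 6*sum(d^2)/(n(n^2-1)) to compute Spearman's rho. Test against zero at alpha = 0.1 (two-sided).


Step 1: Rank x and y separately (midranks; no ties here).
rank(x): 5->2, 1->1, 12->6, 6->3, 10->5, 14->7, 8->4
rank(y): 10->4, 15->7, 4->2, 12->5, 5->3, 3->1, 13->6
Step 2: d_i = R_x(i) - R_y(i); compute d_i^2.
  (2-4)^2=4, (1-7)^2=36, (6-2)^2=16, (3-5)^2=4, (5-3)^2=4, (7-1)^2=36, (4-6)^2=4
sum(d^2) = 104.
Step 3: rho = 1 - 6*104 / (7*(7^2 - 1)) = 1 - 624/336 = -0.857143.
Step 4: Under H0, t = rho * sqrt((n-2)/(1-rho^2)) = -3.7210 ~ t(5).
Step 5: Two-sided p-value from the t-distribution with 5 df = 0.013697.
Step 6: alpha = 0.1. reject H0.

rho = -0.8571, p = 0.013697, reject H0 at alpha = 0.1.


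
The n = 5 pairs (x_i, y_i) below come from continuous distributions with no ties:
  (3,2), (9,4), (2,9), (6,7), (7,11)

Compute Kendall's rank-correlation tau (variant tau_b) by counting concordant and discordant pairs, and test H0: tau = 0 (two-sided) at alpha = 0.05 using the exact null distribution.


Step 1: Enumerate the 10 unordered pairs (i,j) with i<j and classify each by sign(x_j-x_i) * sign(y_j-y_i).
  (1,2):dx=+6,dy=+2->C; (1,3):dx=-1,dy=+7->D; (1,4):dx=+3,dy=+5->C; (1,5):dx=+4,dy=+9->C
  (2,3):dx=-7,dy=+5->D; (2,4):dx=-3,dy=+3->D; (2,5):dx=-2,dy=+7->D; (3,4):dx=+4,dy=-2->D
  (3,5):dx=+5,dy=+2->C; (4,5):dx=+1,dy=+4->C
Step 2: C = 5, D = 5, total pairs = 10.
Step 3: tau = (C - D)/(n(n-1)/2) = (5 - 5)/10 = 0.000000.
Step 4: Exact two-sided p-value (enumerate n! = 120 permutations of y under H0): p = 1.000000.
Step 5: alpha = 0.05. fail to reject H0.

tau_b = 0.0000 (C=5, D=5), p = 1.000000, fail to reject H0.


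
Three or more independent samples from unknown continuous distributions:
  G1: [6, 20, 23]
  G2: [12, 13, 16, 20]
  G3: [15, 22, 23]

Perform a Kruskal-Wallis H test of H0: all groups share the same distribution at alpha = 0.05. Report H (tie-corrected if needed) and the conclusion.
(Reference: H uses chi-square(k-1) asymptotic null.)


Step 1: Combine all N = 10 observations and assign midranks.
sorted (value, group, rank): (6,G1,1), (12,G2,2), (13,G2,3), (15,G3,4), (16,G2,5), (20,G1,6.5), (20,G2,6.5), (22,G3,8), (23,G1,9.5), (23,G3,9.5)
Step 2: Sum ranks within each group.
R_1 = 17 (n_1 = 3)
R_2 = 16.5 (n_2 = 4)
R_3 = 21.5 (n_3 = 3)
Step 3: H = 12/(N(N+1)) * sum(R_i^2/n_i) - 3(N+1)
     = 12/(10*11) * (17^2/3 + 16.5^2/4 + 21.5^2/3) - 3*11
     = 0.109091 * 318.479 - 33
     = 1.743182.
Step 4: Ties present; correction factor C = 1 - 12/(10^3 - 10) = 0.987879. Corrected H = 1.743182 / 0.987879 = 1.764571.
Step 5: Under H0, H ~ chi^2(2); p-value = 0.413836.
Step 6: alpha = 0.05. fail to reject H0.

H = 1.7646, df = 2, p = 0.413836, fail to reject H0.


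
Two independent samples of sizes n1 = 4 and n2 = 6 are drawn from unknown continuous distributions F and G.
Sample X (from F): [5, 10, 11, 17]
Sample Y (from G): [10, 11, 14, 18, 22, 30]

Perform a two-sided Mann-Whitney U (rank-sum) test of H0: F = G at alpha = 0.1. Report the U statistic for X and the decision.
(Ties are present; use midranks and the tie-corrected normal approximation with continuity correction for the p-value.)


Step 1: Combine and sort all 10 observations; assign midranks.
sorted (value, group): (5,X), (10,X), (10,Y), (11,X), (11,Y), (14,Y), (17,X), (18,Y), (22,Y), (30,Y)
ranks: 5->1, 10->2.5, 10->2.5, 11->4.5, 11->4.5, 14->6, 17->7, 18->8, 22->9, 30->10
Step 2: Rank sum for X: R1 = 1 + 2.5 + 4.5 + 7 = 15.
Step 3: U_X = R1 - n1(n1+1)/2 = 15 - 4*5/2 = 15 - 10 = 5.
       U_Y = n1*n2 - U_X = 24 - 5 = 19.
Step 4: Ties are present, so use the tie-corrected normal approximation (with continuity correction) for the p-value.
Step 5: p-value = 0.163233; compare to alpha = 0.1. fail to reject H0.

U_X = 5, p = 0.163233, fail to reject H0 at alpha = 0.1.


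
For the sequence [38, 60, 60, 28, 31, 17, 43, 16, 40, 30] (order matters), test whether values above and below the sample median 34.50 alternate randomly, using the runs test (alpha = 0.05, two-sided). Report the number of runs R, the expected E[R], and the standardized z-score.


Step 1: Compute median = 34.50; label A = above, B = below.
Labels in order: AAABBBABAB  (n_A = 5, n_B = 5)
Step 2: Count runs R = 6.
Step 3: Under H0 (random ordering), E[R] = 2*n_A*n_B/(n_A+n_B) + 1 = 2*5*5/10 + 1 = 6.0000.
        Var[R] = 2*n_A*n_B*(2*n_A*n_B - n_A - n_B) / ((n_A+n_B)^2 * (n_A+n_B-1)) = 2000/900 = 2.2222.
        SD[R] = 1.4907.
Step 4: R = E[R], so z = 0 with no continuity correction.
Step 5: Two-sided p-value via normal approximation = 2*(1 - Phi(|z|)) = 1.000000.
Step 6: alpha = 0.05. fail to reject H0.

R = 6, z = 0.0000, p = 1.000000, fail to reject H0.


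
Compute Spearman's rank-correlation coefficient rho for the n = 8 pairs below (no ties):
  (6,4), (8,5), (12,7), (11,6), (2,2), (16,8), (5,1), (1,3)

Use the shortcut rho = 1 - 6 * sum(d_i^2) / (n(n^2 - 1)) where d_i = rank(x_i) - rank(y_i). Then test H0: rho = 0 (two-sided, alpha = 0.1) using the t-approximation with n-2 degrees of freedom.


Step 1: Rank x and y separately (midranks; no ties here).
rank(x): 6->4, 8->5, 12->7, 11->6, 2->2, 16->8, 5->3, 1->1
rank(y): 4->4, 5->5, 7->7, 6->6, 2->2, 8->8, 1->1, 3->3
Step 2: d_i = R_x(i) - R_y(i); compute d_i^2.
  (4-4)^2=0, (5-5)^2=0, (7-7)^2=0, (6-6)^2=0, (2-2)^2=0, (8-8)^2=0, (3-1)^2=4, (1-3)^2=4
sum(d^2) = 8.
Step 3: rho = 1 - 6*8 / (8*(8^2 - 1)) = 1 - 48/504 = 0.904762.
Step 4: Under H0, t = rho * sqrt((n-2)/(1-rho^2)) = 5.2034 ~ t(6).
Step 5: Two-sided p-value from the t-distribution with 6 df = 0.002008.
Step 6: alpha = 0.1. reject H0.

rho = 0.9048, p = 0.002008, reject H0 at alpha = 0.1.


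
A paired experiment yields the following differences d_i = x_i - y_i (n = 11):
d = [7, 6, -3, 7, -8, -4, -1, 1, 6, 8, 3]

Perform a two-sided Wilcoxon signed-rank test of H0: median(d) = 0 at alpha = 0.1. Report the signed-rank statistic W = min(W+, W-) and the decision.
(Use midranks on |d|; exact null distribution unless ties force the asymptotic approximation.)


Step 1: Drop any zero differences (none here) and take |d_i|.
|d| = [7, 6, 3, 7, 8, 4, 1, 1, 6, 8, 3]
Step 2: Midrank |d_i| (ties get averaged ranks).
ranks: |7|->8.5, |6|->6.5, |3|->3.5, |7|->8.5, |8|->10.5, |4|->5, |1|->1.5, |1|->1.5, |6|->6.5, |8|->10.5, |3|->3.5
Step 3: Attach original signs; sum ranks with positive sign and with negative sign.
W+ = 8.5 + 6.5 + 8.5 + 1.5 + 6.5 + 10.5 + 3.5 = 45.5
W- = 3.5 + 10.5 + 5 + 1.5 = 20.5
(Check: W+ + W- = 66 should equal n(n+1)/2 = 66.)
Step 4: Test statistic W = min(W+, W-) = 20.5.
Step 5: Ties in |d|, so use the tie-corrected normal approximation.
        E[W] = n(n+1)/4 = 11*12/4 = 33.
        Tie groups: |d|=1 (t=2), |d|=3 (t=2), |d|=6 (t=2), |d|=7 (t=2), |d|=8 (t=2); sum(t^3 - t) = 30.
        Var[W] = n(n+1)(2n+1)/24 - sum(t^3-t)/48 = 3036/24 - 30/48 = 125.875.
        z = (W - E[W]) / sqrt(Var[W]) = (20.5 - 33) / 11.2194 = -1.1141.
        Two-sided p = 2*Phi(z) = 0.265219.
Step 6: alpha = 0.1. fail to reject H0.

W+ = 45.5, W- = 20.5, W = min = 20.5, p = 0.265219, fail to reject H0.


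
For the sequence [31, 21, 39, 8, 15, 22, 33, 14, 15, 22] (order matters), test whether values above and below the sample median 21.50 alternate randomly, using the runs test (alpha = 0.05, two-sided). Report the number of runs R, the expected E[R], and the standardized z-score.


Step 1: Compute median = 21.50; label A = above, B = below.
Labels in order: ABABBAABBA  (n_A = 5, n_B = 5)
Step 2: Count runs R = 7.
Step 3: Under H0 (random ordering), E[R] = 2*n_A*n_B/(n_A+n_B) + 1 = 2*5*5/10 + 1 = 6.0000.
        Var[R] = 2*n_A*n_B*(2*n_A*n_B - n_A - n_B) / ((n_A+n_B)^2 * (n_A+n_B-1)) = 2000/900 = 2.2222.
        SD[R] = 1.4907.
Step 4: Continuity-corrected z = (R - 0.5 - E[R]) / SD[R] = (7 - 0.5 - 6.0000) / 1.4907 = 0.3354.
Step 5: Two-sided p-value via normal approximation = 2*(1 - Phi(|z|)) = 0.737316.
Step 6: alpha = 0.05. fail to reject H0.

R = 7, z = 0.3354, p = 0.737316, fail to reject H0.


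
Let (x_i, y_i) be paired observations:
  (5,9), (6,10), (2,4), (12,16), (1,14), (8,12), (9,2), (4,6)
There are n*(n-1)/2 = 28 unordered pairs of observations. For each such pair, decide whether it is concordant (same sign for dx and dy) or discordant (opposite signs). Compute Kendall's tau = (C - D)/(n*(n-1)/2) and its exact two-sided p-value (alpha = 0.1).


Step 1: Enumerate the 28 unordered pairs (i,j) with i<j and classify each by sign(x_j-x_i) * sign(y_j-y_i).
  (1,2):dx=+1,dy=+1->C; (1,3):dx=-3,dy=-5->C; (1,4):dx=+7,dy=+7->C; (1,5):dx=-4,dy=+5->D
  (1,6):dx=+3,dy=+3->C; (1,7):dx=+4,dy=-7->D; (1,8):dx=-1,dy=-3->C; (2,3):dx=-4,dy=-6->C
  (2,4):dx=+6,dy=+6->C; (2,5):dx=-5,dy=+4->D; (2,6):dx=+2,dy=+2->C; (2,7):dx=+3,dy=-8->D
  (2,8):dx=-2,dy=-4->C; (3,4):dx=+10,dy=+12->C; (3,5):dx=-1,dy=+10->D; (3,6):dx=+6,dy=+8->C
  (3,7):dx=+7,dy=-2->D; (3,8):dx=+2,dy=+2->C; (4,5):dx=-11,dy=-2->C; (4,6):dx=-4,dy=-4->C
  (4,7):dx=-3,dy=-14->C; (4,8):dx=-8,dy=-10->C; (5,6):dx=+7,dy=-2->D; (5,7):dx=+8,dy=-12->D
  (5,8):dx=+3,dy=-8->D; (6,7):dx=+1,dy=-10->D; (6,8):dx=-4,dy=-6->C; (7,8):dx=-5,dy=+4->D
Step 2: C = 17, D = 11, total pairs = 28.
Step 3: tau = (C - D)/(n(n-1)/2) = (17 - 11)/28 = 0.214286.
Step 4: Exact two-sided p-value (enumerate n! = 40320 permutations of y under H0): p = 0.548413.
Step 5: alpha = 0.1. fail to reject H0.

tau_b = 0.2143 (C=17, D=11), p = 0.548413, fail to reject H0.


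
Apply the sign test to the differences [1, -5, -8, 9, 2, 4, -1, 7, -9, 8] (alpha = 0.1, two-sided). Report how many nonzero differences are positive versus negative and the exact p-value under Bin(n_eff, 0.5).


Step 1: Discard zero differences. Original n = 10; n_eff = number of nonzero differences = 10.
Nonzero differences (with sign): +1, -5, -8, +9, +2, +4, -1, +7, -9, +8
Step 2: Count signs: positive = 6, negative = 4.
Step 3: Under H0: P(positive) = 0.5, so the number of positives S ~ Bin(10, 0.5).
Step 4: Two-sided exact p-value = sum of Bin(10,0.5) probabilities at or below the observed probability = 0.753906.
Step 5: alpha = 0.1. fail to reject H0.

n_eff = 10, pos = 6, neg = 4, p = 0.753906, fail to reject H0.


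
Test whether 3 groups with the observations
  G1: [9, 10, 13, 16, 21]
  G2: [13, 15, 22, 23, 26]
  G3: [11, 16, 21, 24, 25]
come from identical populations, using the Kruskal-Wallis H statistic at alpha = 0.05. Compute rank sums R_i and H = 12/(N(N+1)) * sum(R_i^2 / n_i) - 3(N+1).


Step 1: Combine all N = 15 observations and assign midranks.
sorted (value, group, rank): (9,G1,1), (10,G1,2), (11,G3,3), (13,G1,4.5), (13,G2,4.5), (15,G2,6), (16,G1,7.5), (16,G3,7.5), (21,G1,9.5), (21,G3,9.5), (22,G2,11), (23,G2,12), (24,G3,13), (25,G3,14), (26,G2,15)
Step 2: Sum ranks within each group.
R_1 = 24.5 (n_1 = 5)
R_2 = 48.5 (n_2 = 5)
R_3 = 47 (n_3 = 5)
Step 3: H = 12/(N(N+1)) * sum(R_i^2/n_i) - 3(N+1)
     = 12/(15*16) * (24.5^2/5 + 48.5^2/5 + 47^2/5) - 3*16
     = 0.050000 * 1032.3 - 48
     = 3.615000.
Step 4: Ties present; correction factor C = 1 - 18/(15^3 - 15) = 0.994643. Corrected H = 3.615000 / 0.994643 = 3.634470.
Step 5: Under H0, H ~ chi^2(2); p-value = 0.162474.
Step 6: alpha = 0.05. fail to reject H0.

H = 3.6345, df = 2, p = 0.162474, fail to reject H0.


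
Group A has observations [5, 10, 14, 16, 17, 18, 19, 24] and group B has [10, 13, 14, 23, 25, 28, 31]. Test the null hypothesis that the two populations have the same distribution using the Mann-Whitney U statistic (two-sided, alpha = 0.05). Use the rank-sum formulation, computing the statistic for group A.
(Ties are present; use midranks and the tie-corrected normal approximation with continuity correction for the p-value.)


Step 1: Combine and sort all 15 observations; assign midranks.
sorted (value, group): (5,X), (10,X), (10,Y), (13,Y), (14,X), (14,Y), (16,X), (17,X), (18,X), (19,X), (23,Y), (24,X), (25,Y), (28,Y), (31,Y)
ranks: 5->1, 10->2.5, 10->2.5, 13->4, 14->5.5, 14->5.5, 16->7, 17->8, 18->9, 19->10, 23->11, 24->12, 25->13, 28->14, 31->15
Step 2: Rank sum for X: R1 = 1 + 2.5 + 5.5 + 7 + 8 + 9 + 10 + 12 = 55.
Step 3: U_X = R1 - n1(n1+1)/2 = 55 - 8*9/2 = 55 - 36 = 19.
       U_Y = n1*n2 - U_X = 56 - 19 = 37.
Step 4: Ties are present, so use the tie-corrected normal approximation (with continuity correction) for the p-value.
Step 5: p-value = 0.324405; compare to alpha = 0.05. fail to reject H0.

U_X = 19, p = 0.324405, fail to reject H0 at alpha = 0.05.


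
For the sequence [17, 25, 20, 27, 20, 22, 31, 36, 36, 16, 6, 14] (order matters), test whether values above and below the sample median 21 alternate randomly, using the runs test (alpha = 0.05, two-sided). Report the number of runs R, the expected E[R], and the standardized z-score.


Step 1: Compute median = 21; label A = above, B = below.
Labels in order: BABABAAAABBB  (n_A = 6, n_B = 6)
Step 2: Count runs R = 7.
Step 3: Under H0 (random ordering), E[R] = 2*n_A*n_B/(n_A+n_B) + 1 = 2*6*6/12 + 1 = 7.0000.
        Var[R] = 2*n_A*n_B*(2*n_A*n_B - n_A - n_B) / ((n_A+n_B)^2 * (n_A+n_B-1)) = 4320/1584 = 2.7273.
        SD[R] = 1.6514.
Step 4: R = E[R], so z = 0 with no continuity correction.
Step 5: Two-sided p-value via normal approximation = 2*(1 - Phi(|z|)) = 1.000000.
Step 6: alpha = 0.05. fail to reject H0.

R = 7, z = 0.0000, p = 1.000000, fail to reject H0.


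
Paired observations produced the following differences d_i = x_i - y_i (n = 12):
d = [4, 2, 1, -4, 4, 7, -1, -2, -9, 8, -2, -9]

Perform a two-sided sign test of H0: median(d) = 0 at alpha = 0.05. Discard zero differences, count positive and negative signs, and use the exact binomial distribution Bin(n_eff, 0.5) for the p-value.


Step 1: Discard zero differences. Original n = 12; n_eff = number of nonzero differences = 12.
Nonzero differences (with sign): +4, +2, +1, -4, +4, +7, -1, -2, -9, +8, -2, -9
Step 2: Count signs: positive = 6, negative = 6.
Step 3: Under H0: P(positive) = 0.5, so the number of positives S ~ Bin(12, 0.5).
Step 4: Two-sided exact p-value = sum of Bin(12,0.5) probabilities at or below the observed probability = 1.000000.
Step 5: alpha = 0.05. fail to reject H0.

n_eff = 12, pos = 6, neg = 6, p = 1.000000, fail to reject H0.


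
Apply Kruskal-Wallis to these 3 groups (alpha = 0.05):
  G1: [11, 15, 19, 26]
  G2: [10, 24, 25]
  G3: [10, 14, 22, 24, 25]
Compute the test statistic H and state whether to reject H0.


Step 1: Combine all N = 12 observations and assign midranks.
sorted (value, group, rank): (10,G2,1.5), (10,G3,1.5), (11,G1,3), (14,G3,4), (15,G1,5), (19,G1,6), (22,G3,7), (24,G2,8.5), (24,G3,8.5), (25,G2,10.5), (25,G3,10.5), (26,G1,12)
Step 2: Sum ranks within each group.
R_1 = 26 (n_1 = 4)
R_2 = 20.5 (n_2 = 3)
R_3 = 31.5 (n_3 = 5)
Step 3: H = 12/(N(N+1)) * sum(R_i^2/n_i) - 3(N+1)
     = 12/(12*13) * (26^2/4 + 20.5^2/3 + 31.5^2/5) - 3*13
     = 0.076923 * 507.533 - 39
     = 0.041026.
Step 4: Ties present; correction factor C = 1 - 18/(12^3 - 12) = 0.989510. Corrected H = 0.041026 / 0.989510 = 0.041461.
Step 5: Under H0, H ~ chi^2(2); p-value = 0.979483.
Step 6: alpha = 0.05. fail to reject H0.

H = 0.0415, df = 2, p = 0.979483, fail to reject H0.


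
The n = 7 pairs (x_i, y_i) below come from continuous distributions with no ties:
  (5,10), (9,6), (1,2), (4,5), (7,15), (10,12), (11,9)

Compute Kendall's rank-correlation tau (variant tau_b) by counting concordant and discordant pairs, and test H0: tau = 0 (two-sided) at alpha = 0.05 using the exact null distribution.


Step 1: Enumerate the 21 unordered pairs (i,j) with i<j and classify each by sign(x_j-x_i) * sign(y_j-y_i).
  (1,2):dx=+4,dy=-4->D; (1,3):dx=-4,dy=-8->C; (1,4):dx=-1,dy=-5->C; (1,5):dx=+2,dy=+5->C
  (1,6):dx=+5,dy=+2->C; (1,7):dx=+6,dy=-1->D; (2,3):dx=-8,dy=-4->C; (2,4):dx=-5,dy=-1->C
  (2,5):dx=-2,dy=+9->D; (2,6):dx=+1,dy=+6->C; (2,7):dx=+2,dy=+3->C; (3,4):dx=+3,dy=+3->C
  (3,5):dx=+6,dy=+13->C; (3,6):dx=+9,dy=+10->C; (3,7):dx=+10,dy=+7->C; (4,5):dx=+3,dy=+10->C
  (4,6):dx=+6,dy=+7->C; (4,7):dx=+7,dy=+4->C; (5,6):dx=+3,dy=-3->D; (5,7):dx=+4,dy=-6->D
  (6,7):dx=+1,dy=-3->D
Step 2: C = 15, D = 6, total pairs = 21.
Step 3: tau = (C - D)/(n(n-1)/2) = (15 - 6)/21 = 0.428571.
Step 4: Exact two-sided p-value (enumerate n! = 5040 permutations of y under H0): p = 0.238889.
Step 5: alpha = 0.05. fail to reject H0.

tau_b = 0.4286 (C=15, D=6), p = 0.238889, fail to reject H0.


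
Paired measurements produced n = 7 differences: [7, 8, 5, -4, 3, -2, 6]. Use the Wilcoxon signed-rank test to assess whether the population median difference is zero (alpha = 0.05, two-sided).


Step 1: Drop any zero differences (none here) and take |d_i|.
|d| = [7, 8, 5, 4, 3, 2, 6]
Step 2: Midrank |d_i| (ties get averaged ranks).
ranks: |7|->6, |8|->7, |5|->4, |4|->3, |3|->2, |2|->1, |6|->5
Step 3: Attach original signs; sum ranks with positive sign and with negative sign.
W+ = 6 + 7 + 4 + 2 + 5 = 24
W- = 3 + 1 = 4
(Check: W+ + W- = 28 should equal n(n+1)/2 = 28.)
Step 4: Test statistic W = min(W+, W-) = 4.
Step 5: No ties, so the exact null distribution over the 2^7 = 128 sign assignments gives the two-sided p-value = 0.109375.
Step 6: alpha = 0.05. fail to reject H0.

W+ = 24, W- = 4, W = min = 4, p = 0.109375, fail to reject H0.
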